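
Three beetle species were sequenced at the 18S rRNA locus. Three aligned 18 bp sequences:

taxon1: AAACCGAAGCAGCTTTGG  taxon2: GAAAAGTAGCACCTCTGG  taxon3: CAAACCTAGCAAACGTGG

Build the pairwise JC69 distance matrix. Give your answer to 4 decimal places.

d(taxon1,taxon2) = 0.4408, d(taxon1,taxon3) = 0.6735, d(taxon2,taxon3) = 0.5482

taxon1–taxon2: 6/18 sites differ → p ≈ 0.333333, d = −0.75 ln(1 − 0.444444) = 0.440839 ≈ 0.4408.
taxon1–taxon3: 8/18 sites differ → p ≈ 0.444444, d = −0.75 ln(1 − 0.592592) = 0.673455 ≈ 0.6735.
taxon2–taxon3: 7/18 sites differ → p ≈ 0.388889, d = −0.75 ln(1 − 0.518519) = 0.548166 ≈ 0.5482.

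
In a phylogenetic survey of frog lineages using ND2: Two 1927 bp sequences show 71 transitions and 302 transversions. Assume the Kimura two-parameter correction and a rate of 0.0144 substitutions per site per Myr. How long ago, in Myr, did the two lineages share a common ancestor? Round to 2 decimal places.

P = 71/1927 ≈ 0.036845 and Q = 302/1927 ≈ 0.15672.
Under the Kimura two-parameter model, d = −½ ln(1 − 2P − Q) − ¼ ln(1 − 2Q).
1 − 2P − Q = 0.76959, giving −½ ln(0.76959) = 0.130949.
1 − 2Q = 0.68656, giving −¼ ln(0.68656) = 0.094015.
d = 0.130949 + 0.094015 = 0.224964.
Under a molecular clock d = 2μt, so t = d/(2μ) = 0.224964 / (2 × 0.0144) = 7.81 Myr.

7.81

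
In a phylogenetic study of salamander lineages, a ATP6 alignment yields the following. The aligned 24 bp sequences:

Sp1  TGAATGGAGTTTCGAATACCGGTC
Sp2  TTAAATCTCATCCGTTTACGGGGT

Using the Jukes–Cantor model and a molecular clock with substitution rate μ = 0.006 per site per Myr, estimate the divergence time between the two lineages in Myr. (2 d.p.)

The sequences differ at 13 of 24 sites, so p = 13/24 ≈ 0.541667.
d = −(3/4) ln(1 − 4p/3) = −0.75 ln(1 − 0.722223) = −0.75 ln(0.277777)
  = −0.75 × (-1.280937) = 0.960703 substitutions/site.
Under a molecular clock d = 2μt, so t = d/(2μ) = 0.960703 / (2 × 0.006) = 80.06 Myr.

80.06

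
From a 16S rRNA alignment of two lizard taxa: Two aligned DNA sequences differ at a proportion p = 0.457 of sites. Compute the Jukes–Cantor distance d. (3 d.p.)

d = −(3/4) ln(1 − 4p/3) = −0.75 ln(1 − 0.609333) = −0.75 ln(0.390667)
  = −0.75 × (-0.939900) = 0.704925 substitutions/site.

0.705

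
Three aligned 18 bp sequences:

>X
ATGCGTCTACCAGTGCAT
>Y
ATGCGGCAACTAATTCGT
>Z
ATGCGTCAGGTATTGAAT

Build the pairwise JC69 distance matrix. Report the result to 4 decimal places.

X–Y: 6/18 sites differ → p ≈ 0.333333, d = −0.75 ln(1 − 0.444444) = 0.440839 ≈ 0.4408.
X–Z: 6/18 sites differ → p ≈ 0.333333, d = −0.75 ln(1 − 0.444444) = 0.440839 ≈ 0.4408.
Y–Z: 7/18 sites differ → p ≈ 0.388889, d = −0.75 ln(1 − 0.518519) = 0.548166 ≈ 0.5482.

d(X,Y) = 0.4408, d(X,Z) = 0.4408, d(Y,Z) = 0.5482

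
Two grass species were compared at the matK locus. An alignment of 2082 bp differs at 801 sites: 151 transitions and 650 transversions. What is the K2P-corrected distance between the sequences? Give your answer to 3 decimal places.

P = 151/2082 ≈ 0.072526 and Q = 650/2082 ≈ 0.3122.
Under the Kimura two-parameter model, d = −½ ln(1 − 2P − Q) − ¼ ln(1 − 2Q).
1 − 2P − Q = 0.542748, giving −½ ln(0.542748) = 0.305555.
1 − 2Q = 0.3756, giving −¼ ln(0.3756) = 0.244808.
d = 0.305555 + 0.244808 = 0.550363.

0.550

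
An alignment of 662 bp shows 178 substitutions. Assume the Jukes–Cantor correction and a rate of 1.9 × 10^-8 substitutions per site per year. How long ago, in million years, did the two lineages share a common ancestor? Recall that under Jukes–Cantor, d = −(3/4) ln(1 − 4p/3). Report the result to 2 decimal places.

p = 178/662 ≈ 0.268882.
d = −(3/4) ln(1 − 4p/3) = −0.75 ln(1 − 0.358509) = −0.75 ln(0.641491)
  = −0.75 × (-0.443960) = 0.332970 substitutions/site.
Under a molecular clock d = 2μt, so t = d/(2μ) = 0.332970 / (2 × 1.9 × 10^-8) = 8.76 million years.

8.76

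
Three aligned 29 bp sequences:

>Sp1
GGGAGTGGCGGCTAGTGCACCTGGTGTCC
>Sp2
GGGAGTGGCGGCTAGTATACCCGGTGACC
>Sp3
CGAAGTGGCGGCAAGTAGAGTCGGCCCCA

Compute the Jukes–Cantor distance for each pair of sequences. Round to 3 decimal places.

Sp1–Sp2: 4/29 sites differ → p ≈ 0.137931, d = −0.75 ln(1 − 0.183908) = 0.152421 ≈ 0.152.
Sp1–Sp3: 12/29 sites differ → p ≈ 0.413793, d = −0.75 ln(1 − 0.551724) = 0.601760 ≈ 0.602.
Sp2–Sp3: 10/29 sites differ → p ≈ 0.344828, d = −0.75 ln(1 − 0.459771) = 0.461822 ≈ 0.462.

d(Sp1,Sp2) = 0.152, d(Sp1,Sp3) = 0.602, d(Sp2,Sp3) = 0.462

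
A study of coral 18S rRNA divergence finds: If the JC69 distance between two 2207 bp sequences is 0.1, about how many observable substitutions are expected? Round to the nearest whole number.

Invert JC69: p = (3/4)(1 − e^(−4d/3)) = 0.75 × (1 − e^(-0.133333)) = 0.75 × (1 − 0.875174) = 0.093620.
Expected differing sites = pL ≈ 0.093620 × 2207 = 206.61934 ≈ 207.

207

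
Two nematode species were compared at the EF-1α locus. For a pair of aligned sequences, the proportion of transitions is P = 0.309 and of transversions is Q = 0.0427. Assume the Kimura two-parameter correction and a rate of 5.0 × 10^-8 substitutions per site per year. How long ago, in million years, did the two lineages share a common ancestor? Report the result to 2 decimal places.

Under the Kimura two-parameter model, d = −½ ln(1 − 2P − Q) − ¼ ln(1 − 2Q).
1 − 2P − Q = 0.3393, giving −½ ln(0.3393) = 0.540435.
1 − 2Q = 0.9146, giving −¼ ln(0.9146) = 0.022317.
d = 0.540435 + 0.022317 = 0.562752.
Under a molecular clock d = 2μt, so t = d/(2μ) = 0.562752 / (2 × 5.0 × 10^-8) = 5.63 million years.

5.63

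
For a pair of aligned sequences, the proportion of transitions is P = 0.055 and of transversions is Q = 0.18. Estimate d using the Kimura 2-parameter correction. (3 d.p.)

0.283

Under the Kimura two-parameter model, d = −½ ln(1 − 2P − Q) − ¼ ln(1 − 2Q).
1 − 2P − Q = 0.71, giving −½ ln(0.71) = 0.171245.
1 − 2Q = 0.64, giving −¼ ln(0.64) = 0.111572.
d = 0.171245 + 0.111572 = 0.282817.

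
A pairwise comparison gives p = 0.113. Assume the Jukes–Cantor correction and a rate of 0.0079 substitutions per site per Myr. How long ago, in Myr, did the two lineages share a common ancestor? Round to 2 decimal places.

d = −(3/4) ln(1 − 4p/3) = −0.75 ln(1 − 0.150667) = −0.75 ln(0.849333)
  = −0.75 × (-0.163304) = 0.122478 substitutions/site.
Under a molecular clock d = 2μt, so t = d/(2μ) = 0.122478 / (2 × 0.0079) = 7.75 Myr.

7.75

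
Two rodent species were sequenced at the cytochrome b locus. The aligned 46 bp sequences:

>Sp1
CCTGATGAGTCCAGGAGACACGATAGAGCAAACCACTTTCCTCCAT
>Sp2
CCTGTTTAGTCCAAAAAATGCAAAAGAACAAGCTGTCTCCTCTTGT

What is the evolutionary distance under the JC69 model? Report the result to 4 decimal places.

0.7037

The sequences differ at 21 of 46 sites, so p = 21/46 ≈ 0.456522.
d = −(3/4) ln(1 − 4p/3) = −0.75 ln(1 − 0.608696) = −0.75 ln(0.391304)
  = −0.75 × (-0.938271) = 0.703703 substitutions/site.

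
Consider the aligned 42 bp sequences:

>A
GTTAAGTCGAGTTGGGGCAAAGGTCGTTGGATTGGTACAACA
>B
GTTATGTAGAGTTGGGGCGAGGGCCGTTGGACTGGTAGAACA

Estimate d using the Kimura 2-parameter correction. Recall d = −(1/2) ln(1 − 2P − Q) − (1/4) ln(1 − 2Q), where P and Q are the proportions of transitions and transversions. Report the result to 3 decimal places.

Of 42 sites, 4 differences are transitions and 3 are transversions, so P = 4/42 ≈ 0.095238 and Q = 3/42 ≈ 0.071429.
Under the Kimura two-parameter model, d = −½ ln(1 − 2P − Q) − ¼ ln(1 − 2Q).
1 − 2P − Q = 0.738095, giving −½ ln(0.738095) = 0.151841.
1 − 2Q = 0.857142, giving −¼ ln(0.857142) = 0.038538.
d = 0.151841 + 0.038538 = 0.190379.

0.190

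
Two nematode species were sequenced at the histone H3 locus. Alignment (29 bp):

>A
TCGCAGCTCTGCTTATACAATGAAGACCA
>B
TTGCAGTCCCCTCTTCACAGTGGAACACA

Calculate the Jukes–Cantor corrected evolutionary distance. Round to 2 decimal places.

The sequences differ at 14 of 29 sites, so p = 14/29 ≈ 0.482759.
d = −(3/4) ln(1 − 4p/3) = −0.75 ln(1 − 0.643679) = −0.75 ln(0.356321)
  = −0.75 × (-1.031923) = 0.773942 substitutions/site.

0.77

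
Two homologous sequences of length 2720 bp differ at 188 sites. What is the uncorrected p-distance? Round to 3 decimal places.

0.069

p = 188/2720 = 0.069117… ≈ 0.069 (to 3 d.p.).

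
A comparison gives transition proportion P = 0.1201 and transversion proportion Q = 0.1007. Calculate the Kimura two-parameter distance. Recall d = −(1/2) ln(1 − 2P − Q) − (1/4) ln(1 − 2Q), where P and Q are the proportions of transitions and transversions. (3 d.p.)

0.265

Under the Kimura two-parameter model, d = −½ ln(1 − 2P − Q) − ¼ ln(1 − 2Q).
1 − 2P − Q = 0.6591, giving −½ ln(0.6591) = 0.208440.
1 − 2Q = 0.7986, giving −¼ ln(0.7986) = 0.056224.
d = 0.208440 + 0.056224 = 0.264664.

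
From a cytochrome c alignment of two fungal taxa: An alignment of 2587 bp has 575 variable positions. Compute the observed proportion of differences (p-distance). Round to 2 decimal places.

p = 575/2587 = 0.222265… ≈ 0.22 (to 2 d.p.).

0.22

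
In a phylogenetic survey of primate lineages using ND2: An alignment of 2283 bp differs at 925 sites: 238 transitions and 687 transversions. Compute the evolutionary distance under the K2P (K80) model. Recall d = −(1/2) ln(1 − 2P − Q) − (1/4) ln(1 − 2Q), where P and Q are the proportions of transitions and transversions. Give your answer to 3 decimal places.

0.586

P = 238/2283 ≈ 0.104249 and Q = 687/2283 ≈ 0.30092.
Under the Kimura two-parameter model, d = −½ ln(1 − 2P − Q) − ¼ ln(1 − 2Q).
1 − 2P − Q = 0.490582, giving −½ ln(0.490582) = 0.356081.
1 − 2Q = 0.39816, giving −¼ ln(0.39816) = 0.230225.
d = 0.356081 + 0.230225 = 0.586306.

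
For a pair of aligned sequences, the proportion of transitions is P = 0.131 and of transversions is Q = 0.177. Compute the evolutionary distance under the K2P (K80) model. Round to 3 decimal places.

0.398

Under the Kimura two-parameter model, d = −½ ln(1 − 2P − Q) − ¼ ln(1 − 2Q).
1 − 2P − Q = 0.561, giving −½ ln(0.561) = 0.289017.
1 − 2Q = 0.646, giving −¼ ln(0.646) = 0.109239.
d = 0.289017 + 0.109239 = 0.398256.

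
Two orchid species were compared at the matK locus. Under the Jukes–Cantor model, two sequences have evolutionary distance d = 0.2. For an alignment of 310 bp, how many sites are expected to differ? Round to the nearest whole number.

Invert JC69: p = (3/4)(1 − e^(−4d/3)) = 0.75 × (1 − e^(-0.266667)) = 0.75 × (1 − 0.765928) = 0.175554.
Expected differing sites = pL ≈ 0.175554 × 310 = 54.42174 ≈ 54.

54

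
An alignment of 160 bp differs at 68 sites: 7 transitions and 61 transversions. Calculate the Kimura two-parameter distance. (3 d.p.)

0.676

P = 7/160 = 0.04375 and Q = 61/160 = 0.38125.
Under the Kimura two-parameter model, d = −½ ln(1 − 2P − Q) − ¼ ln(1 − 2Q).
1 − 2P − Q = 0.53125, giving −½ ln(0.53125) = 0.316261.
1 − 2Q = 0.2375, giving −¼ ln(0.2375) = 0.359397.
d = 0.316261 + 0.359397 = 0.675658.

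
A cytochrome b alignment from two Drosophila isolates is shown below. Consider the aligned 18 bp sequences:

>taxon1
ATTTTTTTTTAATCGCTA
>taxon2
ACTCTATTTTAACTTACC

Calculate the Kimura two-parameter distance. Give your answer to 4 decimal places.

0.8990

Of 18 sites, 5 differences are transitions and 4 are transversions, so P = 5/18 ≈ 0.277778 and Q = 4/18 ≈ 0.222222.
Under the Kimura two-parameter model, d = −½ ln(1 − 2P − Q) − ¼ ln(1 − 2Q).
1 − 2P − Q = 0.222222, giving −½ ln(0.222222) = 0.752039.
1 − 2Q = 0.555556, giving −¼ ln(0.555556) = 0.146946.
d = 0.752039 + 0.146946 = 0.898985.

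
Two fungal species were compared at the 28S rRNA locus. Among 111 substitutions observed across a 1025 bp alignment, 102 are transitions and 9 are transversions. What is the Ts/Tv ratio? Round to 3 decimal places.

R = 102/9 = 11.333333… ≈ 11.333 (to 3 d.p.).

11.333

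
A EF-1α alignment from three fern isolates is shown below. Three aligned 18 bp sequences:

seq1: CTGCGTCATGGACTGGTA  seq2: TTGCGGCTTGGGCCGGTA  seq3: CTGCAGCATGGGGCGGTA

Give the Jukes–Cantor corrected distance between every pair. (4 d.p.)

seq1–seq2: 5/18 sites differ → p ≈ 0.277778, d = −0.75 ln(1 − 0.370371) = 0.346968 ≈ 0.3470.
seq1–seq3: 5/18 sites differ → p ≈ 0.277778, d = −0.75 ln(1 − 0.370371) = 0.346968 ≈ 0.3470.
seq2–seq3: 4/18 sites differ → p ≈ 0.222222, d = −0.75 ln(1 − 0.296296) = 0.263548 ≈ 0.2635.

d(seq1,seq2) = 0.3470, d(seq1,seq3) = 0.3470, d(seq2,seq3) = 0.2635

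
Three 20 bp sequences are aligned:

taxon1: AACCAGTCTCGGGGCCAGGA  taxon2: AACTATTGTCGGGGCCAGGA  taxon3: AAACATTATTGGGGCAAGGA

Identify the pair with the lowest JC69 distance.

taxon1 and taxon2

taxon1–taxon2: 3/20 differ, p = 0.150, d = 0.167.
taxon1–taxon3: 5/20 differ, p = 0.250, d = 0.304.
taxon2–taxon3: 5/20 differ, p = 0.250, d = 0.304.
The smallest distance is between taxon1 and taxon2.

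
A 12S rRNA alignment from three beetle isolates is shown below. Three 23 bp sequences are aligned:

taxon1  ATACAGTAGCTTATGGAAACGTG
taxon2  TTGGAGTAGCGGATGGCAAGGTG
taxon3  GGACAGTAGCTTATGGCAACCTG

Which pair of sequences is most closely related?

taxon1–taxon2: 7/23 differ, p = 0.304, d = 0.390.
taxon1–taxon3: 4/23 differ, p = 0.174, d = 0.198.
taxon2–taxon3: 8/23 differ, p = 0.348, d = 0.467.
The smallest distance is between taxon1 and taxon3.

taxon1 and taxon3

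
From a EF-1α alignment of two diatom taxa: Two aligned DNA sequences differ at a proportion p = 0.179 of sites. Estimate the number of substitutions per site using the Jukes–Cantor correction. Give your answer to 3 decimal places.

d = −(3/4) ln(1 − 4p/3) = −0.75 ln(1 − 0.238667) = −0.75 ln(0.761333)
  = −0.75 × (-0.272684) = 0.204513 substitutions/site.

0.205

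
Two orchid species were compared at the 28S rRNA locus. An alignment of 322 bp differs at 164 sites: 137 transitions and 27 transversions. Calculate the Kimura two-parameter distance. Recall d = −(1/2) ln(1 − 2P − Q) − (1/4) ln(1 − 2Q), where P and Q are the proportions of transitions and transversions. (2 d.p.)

1.41

P = 137/322 ≈ 0.425466 and Q = 27/322 ≈ 0.083851.
Under the Kimura two-parameter model, d = −½ ln(1 − 2P − Q) − ¼ ln(1 − 2Q).
1 − 2P − Q = 0.065217, giving −½ ln(0.065217) = 1.365018.
1 − 2Q = 0.832298, giving −¼ ln(0.832298) = 0.045891.
d = 1.365018 + 0.045891 = 1.410909.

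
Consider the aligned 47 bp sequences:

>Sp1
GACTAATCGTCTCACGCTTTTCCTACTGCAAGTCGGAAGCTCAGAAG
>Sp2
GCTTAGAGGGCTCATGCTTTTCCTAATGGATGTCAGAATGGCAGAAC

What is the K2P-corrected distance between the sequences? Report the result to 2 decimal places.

0.42

Of 47 sites, 4 differences are transitions and 11 are transversions, so P = 4/47 ≈ 0.085106 and Q = 11/47 ≈ 0.234043.
Under the Kimura two-parameter model, d = −½ ln(1 − 2P − Q) − ¼ ln(1 − 2Q).
1 − 2P − Q = 0.595745, giving −½ ln(0.595745) = 0.258971.
1 − 2Q = 0.531914, giving −¼ ln(0.531914) = 0.157818.
d = 0.258971 + 0.157818 = 0.416789.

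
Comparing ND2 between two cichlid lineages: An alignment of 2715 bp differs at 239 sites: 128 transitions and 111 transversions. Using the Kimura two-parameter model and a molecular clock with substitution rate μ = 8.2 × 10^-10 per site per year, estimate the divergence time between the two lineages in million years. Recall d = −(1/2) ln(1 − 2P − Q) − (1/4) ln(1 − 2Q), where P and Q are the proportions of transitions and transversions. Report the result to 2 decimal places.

57.28

P = 128/2715 ≈ 0.047145 and Q = 111/2715 ≈ 0.040884.
Under the Kimura two-parameter model, d = −½ ln(1 − 2P − Q) − ¼ ln(1 − 2Q).
1 − 2P − Q = 0.864826, giving −½ ln(0.864826) = 0.072613.
1 − 2Q = 0.918232, giving −¼ ln(0.918232) = 0.021326.
d = 0.072613 + 0.021326 = 0.093939.
Under a molecular clock d = 2μt, so t = d/(2μ) = 0.093939 / (2 × 8.2 × 10^-10) = 57.28 million years.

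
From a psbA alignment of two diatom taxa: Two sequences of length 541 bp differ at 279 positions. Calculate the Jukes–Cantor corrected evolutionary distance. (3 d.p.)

p = 279/541 ≈ 0.515712.
d = −(3/4) ln(1 − 4p/3) = −0.75 ln(1 − 0.687616) = −0.75 ln(0.312384)
  = −0.75 × (-1.163522) = 0.872642 substitutions/site.

0.873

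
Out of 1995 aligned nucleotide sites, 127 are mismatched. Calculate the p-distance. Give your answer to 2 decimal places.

p = 127/1995 = 0.063659… ≈ 0.06 (to 2 d.p.).

0.06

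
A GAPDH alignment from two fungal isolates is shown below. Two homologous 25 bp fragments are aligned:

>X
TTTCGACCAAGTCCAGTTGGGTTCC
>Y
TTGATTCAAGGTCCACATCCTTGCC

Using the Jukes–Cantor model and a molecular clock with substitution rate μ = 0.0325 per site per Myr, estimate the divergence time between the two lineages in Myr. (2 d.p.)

11.79

The sequences differ at 12 of 25 sites, so p = 12/25 = 0.48.
d = −(3/4) ln(1 − 4p/3) = −0.75 ln(1 − 0.64) = −0.75 ln(0.36)
  = −0.75 × (-1.021651) = 0.766238 substitutions/site.
Under a molecular clock d = 2μt, so t = d/(2μ) = 0.766238 / (2 × 0.0325) = 11.79 Myr.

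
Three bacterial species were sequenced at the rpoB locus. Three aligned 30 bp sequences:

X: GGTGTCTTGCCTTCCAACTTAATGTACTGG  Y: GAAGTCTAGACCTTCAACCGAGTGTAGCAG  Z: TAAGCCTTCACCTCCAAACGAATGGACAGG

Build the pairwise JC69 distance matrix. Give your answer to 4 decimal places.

X–Y: 12/30 sites differ → p = 0.4, d = −0.75 ln(1 − 0.533333) = 0.571605 ≈ 0.5716.
X–Z: 12/30 sites differ → p = 0.4, d = −0.75 ln(1 − 0.533333) = 0.571605 ≈ 0.5716.
Y–Z: 11/30 sites differ → p ≈ 0.366667, d = −0.75 ln(1 − 0.488889) = 0.503376 ≈ 0.5034.

d(X,Y) = 0.5716, d(X,Z) = 0.5716, d(Y,Z) = 0.5034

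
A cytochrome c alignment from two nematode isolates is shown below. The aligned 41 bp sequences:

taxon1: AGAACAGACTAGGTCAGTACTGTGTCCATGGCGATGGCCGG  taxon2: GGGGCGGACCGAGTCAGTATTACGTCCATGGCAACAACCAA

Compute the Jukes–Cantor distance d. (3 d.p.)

0.551

The sequences differ at 16 of 41 sites, so p = 16/41 ≈ 0.390244.
d = −(3/4) ln(1 − 4p/3) = −0.75 ln(1 − 0.520325) = −0.75 ln(0.479675)
  = −0.75 × (-0.734646) = 0.550985 substitutions/site.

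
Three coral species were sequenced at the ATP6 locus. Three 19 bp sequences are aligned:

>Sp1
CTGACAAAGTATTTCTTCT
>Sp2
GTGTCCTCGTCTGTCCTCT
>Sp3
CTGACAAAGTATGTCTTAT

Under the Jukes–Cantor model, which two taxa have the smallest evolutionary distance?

Sp1–Sp2: 8/19 differ, p = 0.421, d = 0.618.
Sp1–Sp3: 2/19 differ, p = 0.105, d = 0.113.
Sp2–Sp3: 8/19 differ, p = 0.421, d = 0.618.
The smallest distance is between Sp1 and Sp3.

Sp1 and Sp3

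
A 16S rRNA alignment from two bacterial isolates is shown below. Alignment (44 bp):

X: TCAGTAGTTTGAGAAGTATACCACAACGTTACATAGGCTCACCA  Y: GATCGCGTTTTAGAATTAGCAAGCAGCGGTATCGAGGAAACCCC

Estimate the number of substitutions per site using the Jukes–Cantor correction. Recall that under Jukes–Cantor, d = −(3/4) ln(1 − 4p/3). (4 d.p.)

0.8954

The sequences differ at 23 of 44 sites, so p = 23/44 ≈ 0.522727.
d = −(3/4) ln(1 − 4p/3) = −0.75 ln(1 − 0.696969) = −0.75 ln(0.303031)
  = −0.75 × (-1.193920) = 0.895440 substitutions/site.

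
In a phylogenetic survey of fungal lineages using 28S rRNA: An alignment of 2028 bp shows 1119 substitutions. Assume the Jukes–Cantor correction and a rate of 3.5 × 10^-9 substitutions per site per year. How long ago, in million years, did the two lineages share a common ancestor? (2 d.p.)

p = 1119/2028 ≈ 0.551775.
d = −(3/4) ln(1 − 4p/3) = −0.75 ln(1 − 0.7357) = −0.75 ln(0.2643)
  = −0.75 × (-1.330670) = 0.998003 substitutions/site.
Under a molecular clock d = 2μt, so t = d/(2μ) = 0.998003 / (2 × 3.5 × 10^-9) = 142.57 million years.

142.57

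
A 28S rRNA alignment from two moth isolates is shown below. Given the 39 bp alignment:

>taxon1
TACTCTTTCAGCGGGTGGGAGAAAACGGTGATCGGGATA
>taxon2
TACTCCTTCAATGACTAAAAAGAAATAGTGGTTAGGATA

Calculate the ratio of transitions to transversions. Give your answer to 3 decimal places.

14.000

Transitions are A↔G and C↔T; transversions are all other mismatches.
Transitions: 14. Transversions: 1.
R = 14/1 = 14.000.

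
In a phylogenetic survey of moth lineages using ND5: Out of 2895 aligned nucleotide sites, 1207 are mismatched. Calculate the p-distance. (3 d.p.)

p = 1207/2895 = 0.416925… ≈ 0.417 (to 3 d.p.).

0.417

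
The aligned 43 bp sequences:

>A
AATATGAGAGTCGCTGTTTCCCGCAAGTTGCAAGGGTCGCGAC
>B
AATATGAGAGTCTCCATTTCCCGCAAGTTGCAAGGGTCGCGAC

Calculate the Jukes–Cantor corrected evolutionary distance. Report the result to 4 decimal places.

The sequences differ at 3 of 43 sites (13, 15, 16), so p = 3/43 ≈ 0.069767.
d = −(3/4) ln(1 − 4p/3) = −0.75 ln(1 − 0.093023) = −0.75 ln(0.906977)
  = −0.75 × (-0.097638) = 0.073229 substitutions/site.

0.0732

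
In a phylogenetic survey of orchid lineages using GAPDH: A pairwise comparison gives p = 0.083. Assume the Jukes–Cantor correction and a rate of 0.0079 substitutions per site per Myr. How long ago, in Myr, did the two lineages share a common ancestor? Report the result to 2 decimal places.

5.57

d = −(3/4) ln(1 − 4p/3) = −0.75 ln(1 − 0.110667) = −0.75 ln(0.889333)
  = −0.75 × (-0.117284) = 0.087963 substitutions/site.
Under a molecular clock d = 2μt, so t = d/(2μ) = 0.087963 / (2 × 0.0079) = 5.57 Myr.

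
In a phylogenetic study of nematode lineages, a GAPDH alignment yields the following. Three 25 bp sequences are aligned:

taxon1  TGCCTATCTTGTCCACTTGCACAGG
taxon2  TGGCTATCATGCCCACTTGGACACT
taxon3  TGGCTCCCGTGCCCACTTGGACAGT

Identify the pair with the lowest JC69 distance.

taxon1–taxon2: 6/25 differ, p = 0.240, d = 0.289.
taxon1–taxon3: 7/25 differ, p = 0.280, d = 0.351.
taxon2–taxon3: 4/25 differ, p = 0.160, d = 0.180.
The smallest distance is between taxon2 and taxon3.

taxon2 and taxon3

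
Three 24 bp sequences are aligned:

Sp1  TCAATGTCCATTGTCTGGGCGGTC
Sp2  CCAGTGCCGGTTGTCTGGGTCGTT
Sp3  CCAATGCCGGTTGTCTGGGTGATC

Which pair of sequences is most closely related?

Sp2 and Sp3

Sp1–Sp2: 8/24 differ, p = 0.333, d = 0.441.
Sp1–Sp3: 6/24 differ, p = 0.250, d = 0.304.
Sp2–Sp3: 4/24 differ, p = 0.167, d = 0.188.
The smallest distance is between Sp2 and Sp3.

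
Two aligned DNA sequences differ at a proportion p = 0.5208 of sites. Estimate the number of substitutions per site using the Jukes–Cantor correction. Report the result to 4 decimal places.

0.8891

d = −(3/4) ln(1 − 4p/3) = −0.75 ln(1 − 0.6944) = −0.75 ln(0.3056)
  = −0.75 × (-1.185478) = 0.889109 substitutions/site.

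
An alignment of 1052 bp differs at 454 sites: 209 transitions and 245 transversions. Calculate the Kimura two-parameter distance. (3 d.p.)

0.654

P = 209/1052 ≈ 0.198669 and Q = 245/1052 ≈ 0.23289.
Under the Kimura two-parameter model, d = −½ ln(1 − 2P − Q) − ¼ ln(1 − 2Q).
1 − 2P − Q = 0.369772, giving −½ ln(0.369772) = 0.497434.
1 − 2Q = 0.53422, giving −¼ ln(0.53422) = 0.156737.
d = 0.497434 + 0.156737 = 0.654171.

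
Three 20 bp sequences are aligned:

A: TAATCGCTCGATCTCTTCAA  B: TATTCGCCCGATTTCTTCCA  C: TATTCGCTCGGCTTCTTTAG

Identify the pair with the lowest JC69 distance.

A–B: 4/20 differ, p = 0.200, d = 0.233.
A–C: 6/20 differ, p = 0.300, d = 0.383.
B–C: 6/20 differ, p = 0.300, d = 0.383.
The smallest distance is between A and B.

A and B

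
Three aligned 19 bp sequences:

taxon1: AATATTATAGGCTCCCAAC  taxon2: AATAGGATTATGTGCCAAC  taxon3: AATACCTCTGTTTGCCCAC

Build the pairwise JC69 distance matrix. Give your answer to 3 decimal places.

d(taxon1,taxon2) = 0.507, d(taxon1,taxon3) = 0.749, d(taxon2,taxon3) = 0.507

taxon1–taxon2: 7/19 sites differ → p ≈ 0.368421, d = −0.75 ln(1 − 0.491228) = 0.506816 ≈ 0.507.
taxon1–taxon3: 9/19 sites differ → p ≈ 0.473684, d = −0.75 ln(1 − 0.631579) = 0.748897 ≈ 0.749.
taxon2–taxon3: 7/19 sites differ → p ≈ 0.368421, d = −0.75 ln(1 − 0.491228) = 0.506816 ≈ 0.507.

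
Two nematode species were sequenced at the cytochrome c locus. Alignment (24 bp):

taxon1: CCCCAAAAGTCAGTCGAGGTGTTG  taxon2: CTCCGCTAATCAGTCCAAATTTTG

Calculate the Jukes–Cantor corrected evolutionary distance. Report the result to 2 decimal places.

The sequences differ at 9 of 24 sites (2, 5, 6, 7, 9, 16, 18, 19, 21), so p = 9/24 = 0.375.
d = −(3/4) ln(1 − 4p/3) = −0.75 ln(1 − 0.5) = −0.75 ln(0.5)
  = −0.75 × (-0.693147) = 0.519860 substitutions/site.

0.52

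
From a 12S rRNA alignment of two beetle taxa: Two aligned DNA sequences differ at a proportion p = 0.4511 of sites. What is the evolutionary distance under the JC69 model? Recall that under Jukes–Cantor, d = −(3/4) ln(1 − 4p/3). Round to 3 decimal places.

d = −(3/4) ln(1 − 4p/3) = −0.75 ln(1 − 0.601467) = −0.75 ln(0.398533)
  = −0.75 × (-0.919965) = 0.689974 substitutions/site.

0.690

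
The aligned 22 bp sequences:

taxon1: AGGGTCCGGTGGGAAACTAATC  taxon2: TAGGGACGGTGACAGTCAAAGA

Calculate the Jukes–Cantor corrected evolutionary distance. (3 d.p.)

The sequences differ at 11 of 22 sites, so p = 11/22 = 0.5.
d = −(3/4) ln(1 − 4p/3) = −0.75 ln(1 − 0.666667) = −0.75 ln(0.333333)
  = −0.75 × (-1.098613) = 0.823960 substitutions/site.

0.824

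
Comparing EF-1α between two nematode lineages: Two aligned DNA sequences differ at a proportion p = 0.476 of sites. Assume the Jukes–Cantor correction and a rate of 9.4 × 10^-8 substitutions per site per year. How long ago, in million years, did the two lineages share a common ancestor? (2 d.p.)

4.02

d = −(3/4) ln(1 − 4p/3) = −0.75 ln(1 − 0.634667) = −0.75 ln(0.365333)
  = −0.75 × (-1.006946) = 0.755210 substitutions/site.
Under a molecular clock d = 2μt, so t = d/(2μ) = 0.755210 / (2 × 9.4 × 10^-8) = 4.02 million years.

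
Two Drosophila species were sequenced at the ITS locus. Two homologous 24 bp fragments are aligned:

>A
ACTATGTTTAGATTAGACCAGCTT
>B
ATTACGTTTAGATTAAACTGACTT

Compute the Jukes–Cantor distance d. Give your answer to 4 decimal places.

0.3041

The sequences differ at 6 of 24 sites (2, 5, 16, 19, 20, 21), so p = 6/24 = 0.25.
d = −(3/4) ln(1 − 4p/3) = −0.75 ln(1 − 0.333333) = −0.75 ln(0.666667)
  = −0.75 × (-0.405465) = 0.304099 substitutions/site.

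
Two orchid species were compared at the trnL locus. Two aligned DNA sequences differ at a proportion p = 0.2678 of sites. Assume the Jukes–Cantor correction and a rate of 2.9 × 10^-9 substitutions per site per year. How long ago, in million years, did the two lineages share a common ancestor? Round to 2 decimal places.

d = −(3/4) ln(1 − 4p/3) = −0.75 ln(1 − 0.357067) = −0.75 ln(0.642933)
  = −0.75 × (-0.441715) = 0.331286 substitutions/site.
Under a molecular clock d = 2μt, so t = d/(2μ) = 0.331286 / (2 × 2.9 × 10^-9) = 57.12 million years.

57.12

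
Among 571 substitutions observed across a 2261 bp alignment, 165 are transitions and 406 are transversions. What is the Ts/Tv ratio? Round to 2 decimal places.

R = 165/406 = 0.406403… ≈ 0.41 (to 2 d.p.).

0.41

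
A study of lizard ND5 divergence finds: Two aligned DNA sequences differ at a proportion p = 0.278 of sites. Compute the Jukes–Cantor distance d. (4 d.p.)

d = −(3/4) ln(1 − 4p/3) = −0.75 ln(1 − 0.370667) = −0.75 ln(0.629333)
  = −0.75 × (-0.463095) = 0.347321 substitutions/site.

0.3473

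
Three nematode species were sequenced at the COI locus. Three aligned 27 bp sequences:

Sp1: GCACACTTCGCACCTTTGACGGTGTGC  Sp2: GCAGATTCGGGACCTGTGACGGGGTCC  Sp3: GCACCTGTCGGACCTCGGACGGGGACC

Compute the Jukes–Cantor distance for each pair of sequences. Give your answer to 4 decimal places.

Sp1–Sp2: 8/27 sites differ → p ≈ 0.296296, d = −0.75 ln(1 − 0.395061) = 0.376971 ≈ 0.3770.
Sp1–Sp3: 9/27 sites differ → p ≈ 0.333333, d = −0.75 ln(1 − 0.444444) = 0.440839 ≈ 0.4408.
Sp2–Sp3: 8/27 sites differ → p ≈ 0.296296, d = −0.75 ln(1 − 0.395061) = 0.376971 ≈ 0.3770.

d(Sp1,Sp2) = 0.3770, d(Sp1,Sp3) = 0.4408, d(Sp2,Sp3) = 0.3770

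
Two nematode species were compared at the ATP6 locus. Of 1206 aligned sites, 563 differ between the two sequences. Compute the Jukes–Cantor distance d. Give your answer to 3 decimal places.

p = 563/1206 ≈ 0.466833.
d = −(3/4) ln(1 − 4p/3) = −0.75 ln(1 − 0.622444) = −0.75 ln(0.377556)
  = −0.75 × (-0.974036) = 0.730527 substitutions/site.

0.731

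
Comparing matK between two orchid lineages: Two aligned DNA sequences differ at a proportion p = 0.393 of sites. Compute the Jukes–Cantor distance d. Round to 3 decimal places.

0.557

d = −(3/4) ln(1 − 4p/3) = −0.75 ln(1 − 0.524) = −0.75 ln(0.476)
  = −0.75 × (-0.742337) = 0.556753 substitutions/site.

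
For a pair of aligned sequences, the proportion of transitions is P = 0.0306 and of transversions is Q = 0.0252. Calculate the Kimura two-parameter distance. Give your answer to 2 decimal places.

0.06

Under the Kimura two-parameter model, d = −½ ln(1 − 2P − Q) − ¼ ln(1 − 2Q).
1 − 2P − Q = 0.9136, giving −½ ln(0.9136) = 0.045181.
1 − 2Q = 0.9496, giving −¼ ln(0.9496) = 0.012929.
d = 0.045181 + 0.012929 = 0.058110.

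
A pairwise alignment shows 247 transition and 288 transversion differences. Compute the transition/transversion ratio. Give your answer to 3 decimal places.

0.858

R = 247/288 = 0.857638… ≈ 0.858 (to 3 d.p.).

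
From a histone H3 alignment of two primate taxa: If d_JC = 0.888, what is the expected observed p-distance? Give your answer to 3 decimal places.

0.520

p = (3/4)(1 − e^(−4d/3)) = 0.75 × (1 − e^(-1.184)) = 0.75 × (1 − 0.306052) = 0.520461.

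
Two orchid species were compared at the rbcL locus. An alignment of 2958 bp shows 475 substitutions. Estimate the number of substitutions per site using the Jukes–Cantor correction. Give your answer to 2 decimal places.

0.18

p = 475/2958 ≈ 0.160581.
d = −(3/4) ln(1 − 4p/3) = −0.75 ln(1 − 0.214108) = −0.75 ln(0.785892)
  = −0.75 × (-0.240936) = 0.180702 substitutions/site.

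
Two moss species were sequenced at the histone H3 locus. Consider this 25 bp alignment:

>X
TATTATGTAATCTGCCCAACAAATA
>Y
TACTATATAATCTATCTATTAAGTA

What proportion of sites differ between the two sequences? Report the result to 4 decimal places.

The sequences differ at 8 of 25 positions (sites 3, 7, 14, 15, 17, 19, 20, 23).
p = 8/25 = 0.3200.

0.3200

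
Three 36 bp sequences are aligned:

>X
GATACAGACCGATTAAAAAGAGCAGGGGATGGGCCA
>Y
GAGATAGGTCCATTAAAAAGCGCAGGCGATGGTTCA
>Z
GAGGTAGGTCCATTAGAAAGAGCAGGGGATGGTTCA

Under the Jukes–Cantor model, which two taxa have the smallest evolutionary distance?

X–Y: 9/36 differ, p = 0.250, d = 0.304.
X–Z: 9/36 differ, p = 0.250, d = 0.304.
Y–Z: 4/36 differ, p = 0.111, d = 0.120.
The smallest distance is between Y and Z.

Y and Z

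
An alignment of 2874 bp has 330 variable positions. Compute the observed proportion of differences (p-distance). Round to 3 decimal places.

p = 330/2874 = 0.114822… ≈ 0.115 (to 3 d.p.).

0.115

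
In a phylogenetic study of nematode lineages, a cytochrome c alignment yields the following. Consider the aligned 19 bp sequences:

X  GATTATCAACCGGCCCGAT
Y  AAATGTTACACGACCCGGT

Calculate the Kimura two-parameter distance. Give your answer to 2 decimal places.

0.67

Of 19 sites, 5 differences are transitions and 3 are transversions, so P = 5/19 ≈ 0.263158 and Q = 3/19 ≈ 0.157895.
Under the Kimura two-parameter model, d = −½ ln(1 − 2P − Q) − ¼ ln(1 − 2Q).
1 − 2P − Q = 0.315789, giving −½ ln(0.315789) = 0.576341.
1 − 2Q = 0.68421, giving −¼ ln(0.68421) = 0.094873.
d = 0.576341 + 0.094873 = 0.671214.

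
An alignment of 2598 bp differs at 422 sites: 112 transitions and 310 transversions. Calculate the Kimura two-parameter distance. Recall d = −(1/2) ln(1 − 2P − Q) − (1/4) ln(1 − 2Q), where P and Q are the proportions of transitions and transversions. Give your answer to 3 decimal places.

P = 112/2598 ≈ 0.04311 and Q = 310/2598 ≈ 0.119323.
Under the Kimura two-parameter model, d = −½ ln(1 − 2P − Q) − ¼ ln(1 − 2Q).
1 − 2P − Q = 0.794457, giving −½ ln(0.794457) = 0.115048.
1 − 2Q = 0.761354, giving −¼ ln(0.761354) = 0.068164.
d = 0.115048 + 0.068164 = 0.183212.

0.183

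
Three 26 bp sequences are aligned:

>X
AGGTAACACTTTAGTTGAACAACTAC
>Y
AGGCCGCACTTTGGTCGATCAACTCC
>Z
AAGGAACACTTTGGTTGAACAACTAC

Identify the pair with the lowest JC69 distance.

X–Y: 7/26 differ, p = 0.269, d = 0.334.
X–Z: 3/26 differ, p = 0.115, d = 0.125.
Y–Z: 7/26 differ, p = 0.269, d = 0.334.
The smallest distance is between X and Z.

X and Z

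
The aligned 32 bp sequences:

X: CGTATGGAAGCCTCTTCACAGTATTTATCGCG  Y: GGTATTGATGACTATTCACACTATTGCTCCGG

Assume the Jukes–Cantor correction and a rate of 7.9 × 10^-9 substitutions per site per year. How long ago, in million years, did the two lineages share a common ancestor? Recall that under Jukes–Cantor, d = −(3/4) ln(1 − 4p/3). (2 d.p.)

25.59

The sequences differ at 10 of 32 sites (1, 6, 9, 11, 14, 21, 26, 27, 30, 31), so p = 10/32 = 0.3125.
d = −(3/4) ln(1 − 4p/3) = −0.75 ln(1 − 0.416667) = −0.75 ln(0.583333)
  = −0.75 × (-0.538997) = 0.404248 substitutions/site.
Under a molecular clock d = 2μt, so t = d/(2μ) = 0.404248 / (2 × 7.9 × 10^-9) = 25.59 million years.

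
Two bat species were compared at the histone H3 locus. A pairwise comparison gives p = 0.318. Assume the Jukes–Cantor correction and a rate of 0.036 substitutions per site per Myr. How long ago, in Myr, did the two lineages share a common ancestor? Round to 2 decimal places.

d = −(3/4) ln(1 − 4p/3) = −0.75 ln(1 − 0.424) = −0.75 ln(0.576)
  = −0.75 × (-0.551648) = 0.413736 substitutions/site.
Under a molecular clock d = 2μt, so t = d/(2μ) = 0.413736 / (2 × 0.036) = 5.75 Myr.

5.75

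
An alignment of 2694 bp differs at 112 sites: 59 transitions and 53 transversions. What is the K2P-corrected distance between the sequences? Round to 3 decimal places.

0.043

P = 59/2694 ≈ 0.021901 and Q = 53/2694 ≈ 0.019673.
Under the Kimura two-parameter model, d = −½ ln(1 − 2P − Q) − ¼ ln(1 − 2Q).
1 − 2P − Q = 0.936525, giving −½ ln(0.936525) = 0.032790.
1 − 2Q = 0.960654, giving −¼ ln(0.960654) = 0.010035.
d = 0.032790 + 0.010035 = 0.042825.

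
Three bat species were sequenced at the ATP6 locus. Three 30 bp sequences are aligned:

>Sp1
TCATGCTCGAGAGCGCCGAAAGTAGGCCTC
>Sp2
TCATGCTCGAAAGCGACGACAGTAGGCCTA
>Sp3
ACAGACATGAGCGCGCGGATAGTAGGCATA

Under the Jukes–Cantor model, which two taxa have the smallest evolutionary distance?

Sp1–Sp2: 4/30 differ, p = 0.133, d = 0.147.
Sp1–Sp3: 10/30 differ, p = 0.333, d = 0.441.
Sp2–Sp3: 11/30 differ, p = 0.367, d = 0.503.
The smallest distance is between Sp1 and Sp2.

Sp1 and Sp2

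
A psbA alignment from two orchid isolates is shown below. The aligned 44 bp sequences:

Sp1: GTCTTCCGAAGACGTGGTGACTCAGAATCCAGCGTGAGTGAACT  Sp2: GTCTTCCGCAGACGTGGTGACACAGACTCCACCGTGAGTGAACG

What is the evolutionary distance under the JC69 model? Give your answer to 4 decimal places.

0.1232

The sequences differ at 5 of 44 sites (9, 22, 27, 32, 44), so p = 5/44 ≈ 0.113636.
d = −(3/4) ln(1 − 4p/3) = −0.75 ln(1 − 0.151515) = −0.75 ln(0.848485)
  = −0.75 × (-0.164303) = 0.123227 substitutions/site.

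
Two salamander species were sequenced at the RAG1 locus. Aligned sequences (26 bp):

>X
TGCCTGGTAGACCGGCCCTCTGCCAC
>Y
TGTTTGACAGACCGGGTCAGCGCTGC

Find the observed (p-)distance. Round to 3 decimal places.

0.423

The sequences differ at 11 of 26 positions.
p = 11/26 = 0.423076… ≈ 0.423 (to 3 d.p.).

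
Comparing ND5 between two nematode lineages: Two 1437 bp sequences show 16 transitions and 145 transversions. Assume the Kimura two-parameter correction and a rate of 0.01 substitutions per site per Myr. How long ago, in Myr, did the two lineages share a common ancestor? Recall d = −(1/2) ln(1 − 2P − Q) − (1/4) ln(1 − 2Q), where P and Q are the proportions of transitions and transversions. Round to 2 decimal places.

6.10

P = 16/1437 ≈ 0.011134 and Q = 145/1437 ≈ 0.100905.
Under the Kimura two-parameter model, d = −½ ln(1 − 2P − Q) − ¼ ln(1 − 2Q).
1 − 2P − Q = 0.876827, giving −½ ln(0.876827) = 0.065723.
1 − 2Q = 0.79819, giving −¼ ln(0.79819) = 0.056352.
d = 0.065723 + 0.056352 = 0.122075.
Under a molecular clock d = 2μt, so t = d/(2μ) = 0.122075 / (2 × 0.01) = 6.10 Myr.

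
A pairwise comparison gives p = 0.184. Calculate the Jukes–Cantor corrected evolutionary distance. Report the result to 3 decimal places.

0.211

d = −(3/4) ln(1 − 4p/3) = −0.75 ln(1 − 0.245333) = −0.75 ln(0.754667)
  = −0.75 × (-0.281479) = 0.211109 substitutions/site.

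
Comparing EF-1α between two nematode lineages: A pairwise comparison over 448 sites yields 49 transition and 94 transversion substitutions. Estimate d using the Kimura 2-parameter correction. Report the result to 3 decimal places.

P = 49/448 = 0.109375 and Q = 94/448 ≈ 0.209821.
Under the Kimura two-parameter model, d = −½ ln(1 − 2P − Q) − ¼ ln(1 − 2Q).
1 − 2P − Q = 0.571429, giving −½ ln(0.571429) = 0.279808.
1 − 2Q = 0.580358, giving −¼ ln(0.580358) = 0.136028.
d = 0.279808 + 0.136028 = 0.415836.

0.416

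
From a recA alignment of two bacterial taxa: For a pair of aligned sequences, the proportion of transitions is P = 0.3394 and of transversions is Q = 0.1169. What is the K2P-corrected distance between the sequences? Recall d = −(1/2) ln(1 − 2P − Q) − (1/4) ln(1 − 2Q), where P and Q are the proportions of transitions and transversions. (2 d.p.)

Under the Kimura two-parameter model, d = −½ ln(1 − 2P − Q) − ¼ ln(1 − 2Q).
1 − 2P − Q = 0.2043, giving −½ ln(0.2043) = 0.794083.
1 − 2Q = 0.7662, giving −¼ ln(0.7662) = 0.066578.
d = 0.794083 + 0.066578 = 0.860661.

0.86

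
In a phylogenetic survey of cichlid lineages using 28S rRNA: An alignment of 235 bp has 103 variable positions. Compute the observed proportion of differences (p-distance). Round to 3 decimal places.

0.438

p = 103/235 = 0.438297… ≈ 0.438 (to 3 d.p.).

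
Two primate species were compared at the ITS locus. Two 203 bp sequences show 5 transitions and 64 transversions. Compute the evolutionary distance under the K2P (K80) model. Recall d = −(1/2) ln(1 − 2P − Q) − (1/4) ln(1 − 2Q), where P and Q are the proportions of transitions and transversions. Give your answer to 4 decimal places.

P = 5/203 ≈ 0.024631 and Q = 64/203 ≈ 0.315271.
Under the Kimura two-parameter model, d = −½ ln(1 − 2P − Q) − ¼ ln(1 − 2Q).
1 − 2P − Q = 0.635467, giving −½ ln(0.635467) = 0.226698.
1 − 2Q = 0.369458, giving −¼ ln(0.369458) = 0.248930.
d = 0.226698 + 0.248930 = 0.475628.

0.4756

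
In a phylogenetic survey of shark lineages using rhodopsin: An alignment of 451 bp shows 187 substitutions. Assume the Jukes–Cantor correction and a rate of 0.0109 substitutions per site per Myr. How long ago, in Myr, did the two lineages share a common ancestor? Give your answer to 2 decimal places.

27.69

p = 187/451 ≈ 0.414634.
d = −(3/4) ln(1 − 4p/3) = −0.75 ln(1 − 0.552845) = −0.75 ln(0.447155)
  = −0.75 × (-0.804850) = 0.603638 substitutions/site.
Under a molecular clock d = 2μt, so t = d/(2μ) = 0.603638 / (2 × 0.0109) = 27.69 Myr.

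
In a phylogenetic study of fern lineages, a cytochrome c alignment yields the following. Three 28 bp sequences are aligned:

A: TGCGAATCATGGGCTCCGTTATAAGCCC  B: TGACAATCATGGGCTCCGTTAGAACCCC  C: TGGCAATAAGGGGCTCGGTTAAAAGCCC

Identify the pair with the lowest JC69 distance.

A and B

A–B: 4/28 differ, p = 0.143, d = 0.158.
A–C: 6/28 differ, p = 0.214, d = 0.252.
B–C: 6/28 differ, p = 0.214, d = 0.252.
The smallest distance is between A and B.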